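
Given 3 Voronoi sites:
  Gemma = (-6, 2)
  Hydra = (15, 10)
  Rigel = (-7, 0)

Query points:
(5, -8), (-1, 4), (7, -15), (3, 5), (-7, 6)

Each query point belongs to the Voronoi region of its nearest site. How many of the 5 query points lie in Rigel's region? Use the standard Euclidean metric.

2

(5, -8) — d² to each: Gemma:221, Hydra:424, Rigel:208 → nearest is Rigel
(-1, 4) — d² to each: Gemma:29, Hydra:292, Rigel:52 → nearest is Gemma
(7, -15) — d² to each: Gemma:458, Hydra:689, Rigel:421 → nearest is Rigel
(3, 5) — d² to each: Gemma:90, Hydra:169, Rigel:125 → nearest is Gemma
(-7, 6) — d² to each: Gemma:17, Hydra:500, Rigel:36 → nearest is Gemma
2 of the 5 points have Rigel as nearest.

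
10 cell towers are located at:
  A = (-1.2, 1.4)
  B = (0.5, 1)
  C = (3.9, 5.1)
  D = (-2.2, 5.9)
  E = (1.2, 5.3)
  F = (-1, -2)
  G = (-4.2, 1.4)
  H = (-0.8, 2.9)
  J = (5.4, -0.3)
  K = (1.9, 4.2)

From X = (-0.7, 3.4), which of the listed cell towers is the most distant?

Compare squared distances (the ordering matches that of the actual distances):
|XA|² = (-0.7−(-1.2))² + (3.4−1.4)² = 0.25 + 4 = 4.25
|XB|² = (-0.7−0.5)² + (3.4−1)² = 1.44 + 5.76 = 7.2
|XC|² = (-0.7−3.9)² + (3.4−5.1)² = 21.16 + 2.89 = 24.05
|XD|² = (-0.7−(-2.2))² + (3.4−5.9)² = 2.25 + 6.25 = 8.5
|XE|² = (-0.7−1.2)² + (3.4−5.3)² = 3.61 + 3.61 = 7.22
|XF|² = (-0.7−(-1))² + (3.4−(-2))² = 0.09 + 29.16 = 29.25
|XG|² = (-0.7−(-4.2))² + (3.4−1.4)² = 12.25 + 4 = 16.25
|XH|² = (-0.7−(-0.8))² + (3.4−2.9)² = 0.01 + 0.25 = 0.26
|XJ|² = (-0.7−5.4)² + (3.4−(-0.3))² = 37.21 + 13.69 = 50.9
|XK|² = (-0.7−1.9)² + (3.4−4.2)² = 6.76 + 0.64 = 7.4
The largest is to J.

J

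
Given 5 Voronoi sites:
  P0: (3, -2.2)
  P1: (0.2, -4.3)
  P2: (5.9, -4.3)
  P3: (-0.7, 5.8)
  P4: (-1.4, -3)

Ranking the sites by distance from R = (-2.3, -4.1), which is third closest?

Compare squared distances (the ordering matches that of the actual distances):
|RP0|² = (-2.3−3)² + (-4.1−(-2.2))² = 28.09 + 3.61 = 31.7
|RP1|² = (-2.3−0.2)² + (-4.1−(-4.3))² = 6.25 + 0.04 = 6.29
|RP2|² = (-2.3−5.9)² + (-4.1−(-4.3))² = 67.24 + 0.04 = 67.28
|RP3|² = (-2.3−(-0.7))² + (-4.1−5.8)² = 2.56 + 98.01 = 100.57
|RP4|² = (-2.3−(-1.4))² + (-4.1−(-3))² = 0.81 + 1.21 = 2.02
Sorted ascending: P4, P1, P0, P2, … — the third-nearest is P0.

P0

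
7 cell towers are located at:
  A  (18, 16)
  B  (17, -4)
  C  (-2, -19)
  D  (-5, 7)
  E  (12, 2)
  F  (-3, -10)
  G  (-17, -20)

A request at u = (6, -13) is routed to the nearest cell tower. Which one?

F

Since √ is increasing, it suffices to compare squared distances:
|uA|² = (6−18)² + (-13−16)² = 144 + 841 = 985
|uB|² = (6−17)² + (-13−(-4))² = 121 + 81 = 202
|uC|² = (6−(-2))² + (-13−(-19))² = 64 + 36 = 100
|uD|² = (6−(-5))² + (-13−7)² = 121 + 400 = 521
|uE|² = (6−12)² + (-13−2)² = 36 + 225 = 261
|uF|² = (6−(-3))² + (-13−(-10))² = 81 + 9 = 90
|uG|² = (6−(-17))² + (-13−(-20))² = 529 + 49 = 578
F is nearest.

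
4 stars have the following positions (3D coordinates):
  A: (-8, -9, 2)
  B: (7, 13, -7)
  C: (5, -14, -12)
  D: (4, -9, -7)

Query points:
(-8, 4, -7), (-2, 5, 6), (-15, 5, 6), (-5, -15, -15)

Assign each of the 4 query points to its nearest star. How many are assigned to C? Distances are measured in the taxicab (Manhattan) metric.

(-8, 4, -7) — d to each: A:22, B:24, C:36, D:25 → nearest is A
(-2, 5, 6) — d to each: A:24, B:30, C:44, D:33 → nearest is A
(-15, 5, 6) — d to each: A:25, B:43, C:57, D:46 → nearest is A
(-5, -15, -15) — d to each: A:26, B:48, C:14, D:23 → nearest is C
1 of the 4 points has C as nearest.

1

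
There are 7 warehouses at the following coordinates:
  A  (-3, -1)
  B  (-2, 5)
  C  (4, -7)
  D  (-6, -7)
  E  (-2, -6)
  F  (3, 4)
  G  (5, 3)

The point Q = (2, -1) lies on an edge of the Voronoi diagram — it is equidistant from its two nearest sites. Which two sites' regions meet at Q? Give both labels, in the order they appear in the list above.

A and G

Squared distances from Q to each site:
|QA|² = (2−(-3))² + (-1−(-1))² = 25 + 0 = 25
|QB|² = (2−(-2))² + (-1−5)² = 16 + 36 = 52
|QC|² = (2−4)² + (-1−(-7))² = 4 + 36 = 40
|QD|² = (2−(-6))² + (-1−(-7))² = 64 + 36 = 100
|QE|² = (2−(-2))² + (-1−(-6))² = 16 + 25 = 41
|QF|² = (2−3)² + (-1−4)² = 1 + 25 = 26
|QG|² = (2−5)² + (-1−3)² = 9 + 16 = 25
Q is equidistant from A and G (both at squared distance 25), and every other site is strictly farther — so Q lies on the A–G Voronoi edge.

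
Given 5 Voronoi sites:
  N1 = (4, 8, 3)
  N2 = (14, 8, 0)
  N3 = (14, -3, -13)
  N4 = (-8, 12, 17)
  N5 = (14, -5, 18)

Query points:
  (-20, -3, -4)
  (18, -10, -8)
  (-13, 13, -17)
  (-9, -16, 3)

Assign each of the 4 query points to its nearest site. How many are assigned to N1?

3

(-20, -3, -4) — d² to each: N1:746, N2:1293, N3:1237, N4:810, N5:1644 → nearest is N1
(18, -10, -8) — d² to each: N1:641, N2:404, N3:90, N4:1785, N5:717 → nearest is N3
(-13, 13, -17) — d² to each: N1:714, N2:1043, N3:1001, N4:1182, N5:2278 → nearest is N1
(-9, -16, 3) — d² to each: N1:745, N2:1114, N3:954, N4:981, N5:875 → nearest is N1
3 of the 4 points have N1 as nearest.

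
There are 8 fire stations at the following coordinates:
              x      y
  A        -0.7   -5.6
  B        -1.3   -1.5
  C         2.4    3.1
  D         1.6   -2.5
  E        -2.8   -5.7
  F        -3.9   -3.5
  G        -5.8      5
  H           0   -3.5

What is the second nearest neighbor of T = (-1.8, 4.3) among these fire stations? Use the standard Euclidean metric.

C

Since √ is increasing, it suffices to compare squared distances:
|TA|² = (-1.8−(-0.7))² + (4.3−(-5.6))² = 1.21 + 98.01 = 99.22
|TB|² = (-1.8−(-1.3))² + (4.3−(-1.5))² = 0.25 + 33.64 = 33.89
|TC|² = (-1.8−2.4)² + (4.3−3.1)² = 17.64 + 1.44 = 19.08
|TD|² = (-1.8−1.6)² + (4.3−(-2.5))² = 11.56 + 46.24 = 57.8
|TE|² = (-1.8−(-2.8))² + (4.3−(-5.7))² = 1 + 100 = 101
|TF|² = (-1.8−(-3.9))² + (4.3−(-3.5))² = 4.41 + 60.84 = 65.25
|TG|² = (-1.8−(-5.8))² + (4.3−5)² = 16 + 0.49 = 16.49
|TH|² = (-1.8−0)² + (4.3−(-3.5))² = 3.24 + 60.84 = 64.08
Sorted ascending: G, C, B, … — the second-nearest is C.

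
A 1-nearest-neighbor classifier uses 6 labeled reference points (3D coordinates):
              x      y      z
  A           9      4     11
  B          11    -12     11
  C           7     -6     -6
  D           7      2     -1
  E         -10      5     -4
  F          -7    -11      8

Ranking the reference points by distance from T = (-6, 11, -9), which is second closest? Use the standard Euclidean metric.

Squared Euclidean distances:
|TA|² = 225 + 49 + 400 = 674
|TB|² = 289 + 529 + 400 = 1218
|TC|² = 169 + 289 + 9 = 467
|TD|² = 169 + 81 + 64 = 314
|TE|² = 16 + 36 + 25 = 77
|TF|² = 1 + 484 + 289 = 774
Sorted ascending: E, D, C, … — the second-nearest is D.

D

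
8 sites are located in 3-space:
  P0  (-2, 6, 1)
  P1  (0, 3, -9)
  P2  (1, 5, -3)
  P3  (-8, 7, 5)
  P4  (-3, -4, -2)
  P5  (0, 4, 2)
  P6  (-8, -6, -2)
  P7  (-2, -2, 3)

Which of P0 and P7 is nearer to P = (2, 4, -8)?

P0

Compare squared distances:
|PP0|² = (2−(-2))² + (4−6)² + (-8−1)² = 16 + 4 + 81 = 101
|PP7|² = (2−(-2))² + (4−(-2))² + (-8−3)² = 16 + 36 + 121 = 173
101 < 173, so P0 is closer.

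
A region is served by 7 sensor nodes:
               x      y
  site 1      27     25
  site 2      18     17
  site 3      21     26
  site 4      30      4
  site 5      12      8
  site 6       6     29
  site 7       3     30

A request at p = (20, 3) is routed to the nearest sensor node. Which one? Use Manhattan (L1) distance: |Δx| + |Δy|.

d(p, site 1) = |20−27| + |3−25| = 7 + 22 = 29
d(p, site 2) = |20−18| + |3−17| = 2 + 14 = 16
d(p, site 3) = |20−21| + |3−26| = 1 + 23 = 24
d(p, site 4) = |20−30| + |3−4| = 10 + 1 = 11
d(p, site 5) = |20−12| + |3−8| = 8 + 5 = 13
d(p, site 6) = |20−6| + |3−29| = 14 + 26 = 40
d(p, site 7) = |20−3| + |3−30| = 17 + 27 = 44
The smallest is to site 4, so p lies in the Voronoi region of site 4.

site 4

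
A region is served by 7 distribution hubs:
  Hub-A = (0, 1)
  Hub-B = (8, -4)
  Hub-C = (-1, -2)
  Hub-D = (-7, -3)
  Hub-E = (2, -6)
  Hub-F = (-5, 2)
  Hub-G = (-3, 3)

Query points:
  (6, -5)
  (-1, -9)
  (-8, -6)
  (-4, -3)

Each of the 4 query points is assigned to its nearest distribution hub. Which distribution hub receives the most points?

Hub-D

(6, -5) — d² to each: Hub-A:72, Hub-B:5, Hub-C:58, Hub-D:173, Hub-E:17, Hub-F:170, Hub-G:145 → nearest is Hub-B
(-1, -9) — d² to each: Hub-A:101, Hub-B:106, Hub-C:49, Hub-D:72, Hub-E:18, Hub-F:137, Hub-G:148 → nearest is Hub-E
(-8, -6) — d² to each: Hub-A:113, Hub-B:260, Hub-C:65, Hub-D:10, Hub-E:100, Hub-F:73, Hub-G:106 → nearest is Hub-D
(-4, -3) — d² to each: Hub-A:32, Hub-B:145, Hub-C:10, Hub-D:9, Hub-E:45, Hub-F:26, Hub-G:37 → nearest is Hub-D
Tally — Hub-B:1, Hub-D:2, Hub-E:1. Hub-D captures the most (2).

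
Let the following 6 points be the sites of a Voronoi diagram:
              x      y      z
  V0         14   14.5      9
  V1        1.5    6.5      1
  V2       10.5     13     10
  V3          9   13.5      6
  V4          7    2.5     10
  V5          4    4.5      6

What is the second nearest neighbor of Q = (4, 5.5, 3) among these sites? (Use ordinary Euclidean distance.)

V1

Since √ is increasing, it suffices to compare squared distances:
|QV0|² = 100 + 81 + 36 = 217
|QV1|² = 6.25 + 1 + 4 = 11.25
|QV2|² = 42.25 + 56.25 + 49 = 147.5
|QV3|² = 25 + 64 + 9 = 98
|QV4|² = 9 + 9 + 49 = 67
|QV5|² = 0 + 1 + 9 = 10
Sorted ascending: V5, V1, V4, … — the second-nearest is V1.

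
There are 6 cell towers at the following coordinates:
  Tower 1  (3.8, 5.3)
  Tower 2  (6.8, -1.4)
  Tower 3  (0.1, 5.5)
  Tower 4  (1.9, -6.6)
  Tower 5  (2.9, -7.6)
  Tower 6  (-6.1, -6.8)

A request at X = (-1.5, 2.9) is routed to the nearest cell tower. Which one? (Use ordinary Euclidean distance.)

Squared Euclidean distances:
d²(X, Tower 1) = (-1.5−3.8)² + (2.9−5.3)² = 28.09 + 5.76 = 33.85
d²(X, Tower 2) = (-1.5−6.8)² + (2.9−(-1.4))² = 68.89 + 18.49 = 87.38
d²(X, Tower 3) = (-1.5−0.1)² + (2.9−5.5)² = 2.56 + 6.76 = 9.32
d²(X, Tower 4) = (-1.5−1.9)² + (2.9−(-6.6))² = 11.56 + 90.25 = 101.81
d²(X, Tower 5) = (-1.5−2.9)² + (2.9−(-7.6))² = 19.36 + 110.25 = 129.61
d²(X, Tower 6) = (-1.5−(-6.1))² + (2.9−(-6.8))² = 21.16 + 94.09 = 115.25
Minimum is at Tower 3.

Tower 3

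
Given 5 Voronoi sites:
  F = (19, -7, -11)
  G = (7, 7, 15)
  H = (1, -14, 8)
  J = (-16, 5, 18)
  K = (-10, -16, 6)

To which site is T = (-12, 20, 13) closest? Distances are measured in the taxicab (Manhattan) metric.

J

d(T,F) = 31 + 27 + 24 = 82
d(T,G) = 19 + 13 + 2 = 34
d(T,H) = 13 + 34 + 5 = 52
d(T,J) = 4 + 15 + 5 = 24
d(T,K) = 2 + 36 + 7 = 45
The smallest is to J, so T lies in the Voronoi region of J.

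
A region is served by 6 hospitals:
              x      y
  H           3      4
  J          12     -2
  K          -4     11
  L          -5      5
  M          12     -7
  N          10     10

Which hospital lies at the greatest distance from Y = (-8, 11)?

M

Squared Euclidean distances:
|YH|² = (-8−3)² + (11−4)² = 121 + 49 = 170
|YJ|² = (-8−12)² + (11−(-2))² = 400 + 169 = 569
|YK|² = (-8−(-4))² + (11−11)² = 16 + 0 = 16
|YL|² = (-8−(-5))² + (11−5)² = 9 + 36 = 45
|YM|² = (-8−12)² + (11−(-7))² = 400 + 324 = 724
|YN|² = (-8−10)² + (11−10)² = 324 + 1 = 325
The largest is to M.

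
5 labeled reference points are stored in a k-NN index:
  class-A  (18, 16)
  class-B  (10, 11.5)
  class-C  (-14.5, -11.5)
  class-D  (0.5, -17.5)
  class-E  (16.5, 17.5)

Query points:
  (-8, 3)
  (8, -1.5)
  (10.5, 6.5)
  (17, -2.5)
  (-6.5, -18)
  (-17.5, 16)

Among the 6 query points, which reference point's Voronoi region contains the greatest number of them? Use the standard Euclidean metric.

(-8, 3) — d² to each: class-A:845, class-B:396.25, class-C:252.5, class-D:492.5, class-E:810.5 → nearest is class-C
(8, -1.5) — d² to each: class-A:406.25, class-B:173, class-C:606.25, class-D:312.25, class-E:433.25 → nearest is class-B
(10.5, 6.5) — d² to each: class-A:146.5, class-B:25.25, class-C:949, class-D:676, class-E:157 → nearest is class-B
(17, -2.5) — d² to each: class-A:343.25, class-B:245, class-C:1073.25, class-D:497.25, class-E:400.25 → nearest is class-B
(-6.5, -18) — d² to each: class-A:1756.25, class-B:1142.5, class-C:106.25, class-D:49.25, class-E:1789.25 → nearest is class-D
(-17.5, 16) — d² to each: class-A:1260.25, class-B:776.5, class-C:765.25, class-D:1446.25, class-E:1158.25 → nearest is class-C
Tally — class-B:3, class-C:2, class-D:1. class-B captures the most (3).

class-B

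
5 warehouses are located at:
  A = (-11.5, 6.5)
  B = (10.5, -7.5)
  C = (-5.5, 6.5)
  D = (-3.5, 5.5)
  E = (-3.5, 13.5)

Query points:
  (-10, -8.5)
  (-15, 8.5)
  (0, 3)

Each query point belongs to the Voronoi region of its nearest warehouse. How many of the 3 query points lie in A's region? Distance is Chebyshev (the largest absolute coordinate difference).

1

(-10, -8.5) — d to each: A:15, B:20.5, C:15, D:14, E:22 → nearest is D
(-15, 8.5) — d to each: A:3.5, B:25.5, C:9.5, D:11.5, E:11.5 → nearest is A
(0, 3) — d to each: A:11.5, B:10.5, C:5.5, D:3.5, E:10.5 → nearest is D
1 of the 3 points has A as nearest.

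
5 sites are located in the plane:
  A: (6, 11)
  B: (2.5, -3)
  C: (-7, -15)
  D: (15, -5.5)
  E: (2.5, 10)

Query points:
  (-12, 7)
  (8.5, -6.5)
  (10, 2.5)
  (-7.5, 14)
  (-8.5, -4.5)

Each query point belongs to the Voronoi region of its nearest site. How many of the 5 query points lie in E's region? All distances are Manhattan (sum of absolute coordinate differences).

2

(-12, 7) — d to each: A:22, B:24.5, C:27, D:39.5, E:17.5 → nearest is E
(8.5, -6.5) — d to each: A:20, B:9.5, C:24, D:7.5, E:22.5 → nearest is D
(10, 2.5) — d to each: A:12.5, B:13, C:34.5, D:13, E:15 → nearest is A
(-7.5, 14) — d to each: A:16.5, B:27, C:29.5, D:42, E:14 → nearest is E
(-8.5, -4.5) — d to each: A:30, B:12.5, C:12, D:24.5, E:25.5 → nearest is C
2 of the 5 points have E as nearest.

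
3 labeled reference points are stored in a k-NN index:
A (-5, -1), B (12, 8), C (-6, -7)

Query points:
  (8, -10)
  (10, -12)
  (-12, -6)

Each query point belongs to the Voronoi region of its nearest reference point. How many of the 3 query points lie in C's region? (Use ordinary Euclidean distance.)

3

(8, -10) — d² to each: A:250, B:340, C:205 → nearest is C
(10, -12) — d² to each: A:346, B:404, C:281 → nearest is C
(-12, -6) — d² to each: A:74, B:772, C:37 → nearest is C
3 of the 3 points have C as nearest.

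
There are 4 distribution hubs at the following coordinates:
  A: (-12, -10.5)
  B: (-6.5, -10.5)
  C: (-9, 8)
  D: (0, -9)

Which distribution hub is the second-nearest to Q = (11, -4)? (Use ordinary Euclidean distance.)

Compare squared distances (the ordering matches that of the actual distances):
|QA|² = (11−(-12))² + (-4−(-10.5))² = 529 + 42.25 = 571.25
|QB|² = (11−(-6.5))² + (-4−(-10.5))² = 306.25 + 42.25 = 348.5
|QC|² = (11−(-9))² + (-4−8)² = 400 + 144 = 544
|QD|² = (11−0)² + (-4−(-9))² = 121 + 25 = 146
Sorted ascending: D, B, C, … — the second-nearest is B.

B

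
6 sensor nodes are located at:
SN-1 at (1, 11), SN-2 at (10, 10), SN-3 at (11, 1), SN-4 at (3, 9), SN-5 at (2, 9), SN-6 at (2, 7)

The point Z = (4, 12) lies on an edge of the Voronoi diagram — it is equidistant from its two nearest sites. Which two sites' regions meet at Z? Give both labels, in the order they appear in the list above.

SN-1 and SN-4

Squared distances from Z to each site:
d²(Z, SN-1) = (4−1)² + (12−11)² = 9 + 1 = 10
d²(Z, SN-2) = (4−10)² + (12−10)² = 36 + 4 = 40
d²(Z, SN-3) = (4−11)² + (12−1)² = 49 + 121 = 170
d²(Z, SN-4) = (4−3)² + (12−9)² = 1 + 9 = 10
d²(Z, SN-5) = (4−2)² + (12−9)² = 4 + 9 = 13
d²(Z, SN-6) = (4−2)² + (12−7)² = 4 + 25 = 29
Z is equidistant from SN-1 and SN-4 (both at squared distance 10), and every other site is strictly farther — so Z lies on the SN-1–SN-4 Voronoi edge.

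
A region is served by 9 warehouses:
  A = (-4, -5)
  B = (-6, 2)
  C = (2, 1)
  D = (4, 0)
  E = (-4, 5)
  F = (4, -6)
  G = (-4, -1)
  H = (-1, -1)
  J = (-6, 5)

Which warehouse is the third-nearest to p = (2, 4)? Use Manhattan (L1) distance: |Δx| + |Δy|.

d(p,A) = 6 + 9 = 15
d(p,B) = 8 + 2 = 10
d(p,C) = 0 + 3 = 3
d(p,D) = 2 + 4 = 6
d(p,E) = 6 + 1 = 7
d(p,F) = 2 + 10 = 12
d(p,G) = 6 + 5 = 11
d(p,H) = 3 + 5 = 8
d(p,J) = 8 + 1 = 9
Sorted ascending: C, D, E, H, … — the third-nearest is E.

E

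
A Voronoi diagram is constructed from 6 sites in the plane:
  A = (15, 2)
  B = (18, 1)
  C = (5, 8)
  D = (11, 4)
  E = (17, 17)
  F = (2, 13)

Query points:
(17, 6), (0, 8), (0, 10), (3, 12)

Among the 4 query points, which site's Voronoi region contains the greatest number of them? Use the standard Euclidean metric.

(17, 6) — d² to each: A:20, B:26, C:148, D:40, E:121, F:274 → nearest is A
(0, 8) — d² to each: A:261, B:373, C:25, D:137, E:370, F:29 → nearest is C
(0, 10) — d² to each: A:289, B:405, C:29, D:157, E:338, F:13 → nearest is F
(3, 12) — d² to each: A:244, B:346, C:20, D:128, E:221, F:2 → nearest is F
Tally — A:1, C:1, F:2. F captures the most (2).

F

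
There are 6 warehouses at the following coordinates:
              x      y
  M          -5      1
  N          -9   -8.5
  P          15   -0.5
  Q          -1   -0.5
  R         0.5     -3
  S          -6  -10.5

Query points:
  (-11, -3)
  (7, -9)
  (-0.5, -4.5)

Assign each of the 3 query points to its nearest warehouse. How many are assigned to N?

1

(-11, -3) — d² to each: M:52, N:34.25, P:682.25, Q:106.25, R:132.25, S:81.25 → nearest is N
(7, -9) — d² to each: M:244, N:256.25, P:136.25, Q:136.25, R:78.25, S:171.25 → nearest is R
(-0.5, -4.5) — d² to each: M:50.5, N:88.25, P:256.25, Q:16.25, R:3.25, S:66.25 → nearest is R
1 of the 3 points has N as nearest.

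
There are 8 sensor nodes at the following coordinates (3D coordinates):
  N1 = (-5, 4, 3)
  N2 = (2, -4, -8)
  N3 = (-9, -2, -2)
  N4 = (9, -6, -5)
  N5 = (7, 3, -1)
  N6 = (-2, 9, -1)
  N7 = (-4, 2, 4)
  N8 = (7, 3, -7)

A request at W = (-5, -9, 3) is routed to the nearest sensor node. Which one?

N3

Squared Euclidean distances:
|WN1|² = 0 + 169 + 0 = 169
|WN2|² = 49 + 25 + 121 = 195
|WN3|² = 16 + 49 + 25 = 90
|WN4|² = 196 + 9 + 64 = 269
|WN5|² = 144 + 144 + 16 = 304
|WN6|² = 9 + 324 + 16 = 349
|WN7|² = 1 + 121 + 1 = 123
|WN8|² = 144 + 144 + 100 = 388
Minimum is at N3.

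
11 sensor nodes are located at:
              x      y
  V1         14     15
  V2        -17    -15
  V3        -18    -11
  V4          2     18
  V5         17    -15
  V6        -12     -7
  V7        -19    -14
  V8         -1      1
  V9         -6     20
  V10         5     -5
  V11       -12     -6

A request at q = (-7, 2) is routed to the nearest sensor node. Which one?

Since √ is increasing, it suffices to compare squared distances:
|qV1|² = (-7−14)² + (2−15)² = 441 + 169 = 610
|qV2|² = (-7−(-17))² + (2−(-15))² = 100 + 289 = 389
|qV3|² = (-7−(-18))² + (2−(-11))² = 121 + 169 = 290
|qV4|² = (-7−2)² + (2−18)² = 81 + 256 = 337
|qV5|² = (-7−17)² + (2−(-15))² = 576 + 289 = 865
|qV6|² = (-7−(-12))² + (2−(-7))² = 25 + 81 = 106
|qV7|² = (-7−(-19))² + (2−(-14))² = 144 + 256 = 400
|qV8|² = (-7−(-1))² + (2−1)² = 36 + 1 = 37
|qV9|² = (-7−(-6))² + (2−20)² = 1 + 324 = 325
d²(q, V10) = (-7−5)² + (2−(-5))² = 144 + 49 = 193
d²(q, V11) = (-7−(-12))² + (2−(-6))² = 25 + 64 = 89
The smallest is to V8, so q lies in the Voronoi region of V8.

V8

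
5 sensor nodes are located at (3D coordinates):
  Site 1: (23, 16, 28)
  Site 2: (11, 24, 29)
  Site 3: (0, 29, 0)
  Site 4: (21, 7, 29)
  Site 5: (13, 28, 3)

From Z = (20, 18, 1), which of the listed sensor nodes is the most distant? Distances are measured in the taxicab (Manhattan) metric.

Site 2

d(Z, Site 1) = |20−23| + |18−16| + |1−28| = 3 + 2 + 27 = 32
d(Z, Site 2) = |20−11| + |18−24| + |1−29| = 9 + 6 + 28 = 43
d(Z, Site 3) = |20−0| + |18−29| + |1−0| = 20 + 11 + 1 = 32
d(Z, Site 4) = |20−21| + |18−7| + |1−29| = 1 + 11 + 28 = 40
d(Z, Site 5) = |20−13| + |18−28| + |1−3| = 7 + 10 + 2 = 19
The largest is to Site 2.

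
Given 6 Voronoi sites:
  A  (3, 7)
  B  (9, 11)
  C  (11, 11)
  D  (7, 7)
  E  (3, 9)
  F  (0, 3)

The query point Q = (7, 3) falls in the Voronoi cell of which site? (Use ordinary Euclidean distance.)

Since √ is increasing, it suffices to compare squared distances:
|QA|² = (7−3)² + (3−7)² = 16 + 16 = 32
|QB|² = (7−9)² + (3−11)² = 4 + 64 = 68
|QC|² = (7−11)² + (3−11)² = 16 + 64 = 80
|QD|² = (7−7)² + (3−7)² = 0 + 16 = 16
|QE|² = (7−3)² + (3−9)² = 16 + 36 = 52
|QF|² = (7−0)² + (3−3)² = 49 + 0 = 49
Minimum is at D.

D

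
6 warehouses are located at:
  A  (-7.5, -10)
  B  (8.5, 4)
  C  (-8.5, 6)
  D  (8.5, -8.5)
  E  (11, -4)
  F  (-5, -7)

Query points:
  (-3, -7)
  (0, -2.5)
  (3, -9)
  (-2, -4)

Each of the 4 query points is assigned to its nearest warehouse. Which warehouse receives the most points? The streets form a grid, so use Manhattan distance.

F

(-3, -7) — d to each: A:7.5, B:22.5, C:18.5, D:13, E:17, F:2 → nearest is F
(0, -2.5) — d to each: A:15, B:15, C:17, D:14.5, E:12.5, F:9.5 → nearest is F
(3, -9) — d to each: A:11.5, B:18.5, C:26.5, D:6, E:13, F:10 → nearest is D
(-2, -4) — d to each: A:11.5, B:18.5, C:16.5, D:15, E:13, F:6 → nearest is F
Tally — D:1, F:3. F captures the most (3).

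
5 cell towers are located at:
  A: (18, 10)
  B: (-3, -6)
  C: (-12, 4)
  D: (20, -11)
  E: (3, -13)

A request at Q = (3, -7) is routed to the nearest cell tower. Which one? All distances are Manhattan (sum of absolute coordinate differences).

d(Q,A) = |3−18| + |-7−10| = 15 + 17 = 32
d(Q,B) = |3−(-3)| + |-7−(-6)| = 6 + 1 = 7
d(Q,C) = |3−(-12)| + |-7−4| = 15 + 11 = 26
d(Q,D) = |3−20| + |-7−(-11)| = 17 + 4 = 21
d(Q,E) = |3−3| + |-7−(-13)| = 0 + 6 = 6
E is nearest.

E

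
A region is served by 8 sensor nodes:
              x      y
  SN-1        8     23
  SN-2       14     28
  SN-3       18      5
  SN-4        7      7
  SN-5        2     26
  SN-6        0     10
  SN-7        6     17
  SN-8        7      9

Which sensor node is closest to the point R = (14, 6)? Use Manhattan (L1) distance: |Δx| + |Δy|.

SN-3

d(R, SN-1) = |14−8| + |6−23| = 6 + 17 = 23
d(R, SN-2) = |14−14| + |6−28| = 0 + 22 = 22
d(R, SN-3) = |14−18| + |6−5| = 4 + 1 = 5
d(R, SN-4) = |14−7| + |6−7| = 7 + 1 = 8
d(R, SN-5) = |14−2| + |6−26| = 12 + 20 = 32
d(R, SN-6) = |14−0| + |6−10| = 14 + 4 = 18
d(R, SN-7) = |14−6| + |6−17| = 8 + 11 = 19
d(R, SN-8) = |14−7| + |6−9| = 7 + 3 = 10
SN-3 is nearest.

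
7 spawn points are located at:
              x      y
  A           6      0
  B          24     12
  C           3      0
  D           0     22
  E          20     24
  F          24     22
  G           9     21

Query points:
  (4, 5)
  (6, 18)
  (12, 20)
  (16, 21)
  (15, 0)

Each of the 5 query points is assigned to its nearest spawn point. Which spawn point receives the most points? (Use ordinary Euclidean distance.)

G

(4, 5) — d² to each: A:29, B:449, C:26, D:305, E:617, F:689, G:281 → nearest is C
(6, 18) — d² to each: A:324, B:360, C:333, D:52, E:232, F:340, G:18 → nearest is G
(12, 20) — d² to each: A:436, B:208, C:481, D:148, E:80, F:148, G:10 → nearest is G
(16, 21) — d² to each: A:541, B:145, C:610, D:257, E:25, F:65, G:49 → nearest is E
(15, 0) — d² to each: A:81, B:225, C:144, D:709, E:601, F:565, G:477 → nearest is A
Tally — A:1, C:1, E:1, G:2. G captures the most (2).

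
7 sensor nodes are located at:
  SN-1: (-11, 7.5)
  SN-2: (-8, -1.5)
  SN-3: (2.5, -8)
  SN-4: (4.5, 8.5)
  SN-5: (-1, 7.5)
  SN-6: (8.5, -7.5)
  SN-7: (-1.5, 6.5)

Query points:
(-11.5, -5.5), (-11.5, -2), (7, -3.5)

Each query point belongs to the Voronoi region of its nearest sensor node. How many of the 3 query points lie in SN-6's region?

(-11.5, -5.5) — d² to each: SN-1:169.25, SN-2:28.25, SN-3:202.25, SN-4:452, SN-5:279.25, SN-6:404, SN-7:244 → nearest is SN-2
(-11.5, -2) — d² to each: SN-1:90.5, SN-2:12.5, SN-3:232, SN-4:366.25, SN-5:200.5, SN-6:430.25, SN-7:172.25 → nearest is SN-2
(7, -3.5) — d² to each: SN-1:445, SN-2:229, SN-3:40.5, SN-4:150.25, SN-5:185, SN-6:18.25, SN-7:172.25 → nearest is SN-6
1 of the 3 points has SN-6 as nearest.

1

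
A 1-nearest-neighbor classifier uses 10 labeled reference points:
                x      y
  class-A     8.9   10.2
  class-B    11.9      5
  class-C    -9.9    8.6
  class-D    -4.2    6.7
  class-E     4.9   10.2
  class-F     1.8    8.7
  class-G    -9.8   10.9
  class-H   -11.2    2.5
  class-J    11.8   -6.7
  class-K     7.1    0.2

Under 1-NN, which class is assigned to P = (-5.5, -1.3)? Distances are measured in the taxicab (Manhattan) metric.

class-D

d(P, class-A) = 14.4 + 11.5 = 25.9
d(P, class-B) = 17.4 + 6.3 = 23.7
d(P, class-C) = 4.4 + 9.9 = 14.3
d(P, class-D) = 1.3 + 8 = 9.3
d(P, class-E) = 10.4 + 11.5 = 21.9
d(P, class-F) = 7.3 + 10 = 17.3
d(P, class-G) = 4.3 + 12.2 = 16.5
d(P, class-H) = 5.7 + 3.8 = 9.5
d(P, class-J) = 17.3 + 5.4 = 22.7
d(P, class-K) = 12.6 + 1.5 = 14.1
Minimum is at class-D.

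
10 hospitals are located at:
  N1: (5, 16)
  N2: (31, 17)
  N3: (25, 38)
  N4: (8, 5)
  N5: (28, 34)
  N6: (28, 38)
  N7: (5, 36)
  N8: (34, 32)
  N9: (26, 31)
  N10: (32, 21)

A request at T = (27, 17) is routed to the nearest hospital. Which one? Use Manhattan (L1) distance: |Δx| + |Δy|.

d(T,N1) = |27−5| + |17−16| = 22 + 1 = 23
d(T,N2) = |27−31| + |17−17| = 4 + 0 = 4
d(T,N3) = |27−25| + |17−38| = 2 + 21 = 23
d(T,N4) = |27−8| + |17−5| = 19 + 12 = 31
d(T,N5) = |27−28| + |17−34| = 1 + 17 = 18
d(T,N6) = |27−28| + |17−38| = 1 + 21 = 22
d(T,N7) = |27−5| + |17−36| = 22 + 19 = 41
d(T,N8) = |27−34| + |17−32| = 7 + 15 = 22
d(T,N9) = |27−26| + |17−31| = 1 + 14 = 15
d(T, N10) = |27−32| + |17−21| = 5 + 4 = 9
N2 is nearest.

N2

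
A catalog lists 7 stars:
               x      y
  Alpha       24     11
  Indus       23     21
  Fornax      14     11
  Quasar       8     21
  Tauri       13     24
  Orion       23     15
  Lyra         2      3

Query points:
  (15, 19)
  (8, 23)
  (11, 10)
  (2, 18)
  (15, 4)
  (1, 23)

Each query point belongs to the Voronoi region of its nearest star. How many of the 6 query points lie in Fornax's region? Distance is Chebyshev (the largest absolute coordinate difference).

(15, 19) — d to each: Alpha:9, Indus:8, Fornax:8, Quasar:7, Tauri:5, Orion:8, Lyra:16 → nearest is Tauri
(8, 23) — d to each: Alpha:16, Indus:15, Fornax:12, Quasar:2, Tauri:5, Orion:15, Lyra:20 → nearest is Quasar
(11, 10) — d to each: Alpha:13, Indus:12, Fornax:3, Quasar:11, Tauri:14, Orion:12, Lyra:9 → nearest is Fornax
(2, 18) — d to each: Alpha:22, Indus:21, Fornax:12, Quasar:6, Tauri:11, Orion:21, Lyra:15 → nearest is Quasar
(15, 4) — d to each: Alpha:9, Indus:17, Fornax:7, Quasar:17, Tauri:20, Orion:11, Lyra:13 → nearest is Fornax
(1, 23) — d to each: Alpha:23, Indus:22, Fornax:13, Quasar:7, Tauri:12, Orion:22, Lyra:20 → nearest is Quasar
2 of the 6 points have Fornax as nearest.

2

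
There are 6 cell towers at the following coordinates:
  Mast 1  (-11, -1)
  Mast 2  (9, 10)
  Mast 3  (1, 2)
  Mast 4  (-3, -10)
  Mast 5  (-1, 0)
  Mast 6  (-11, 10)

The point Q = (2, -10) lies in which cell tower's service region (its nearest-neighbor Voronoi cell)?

Compare squared distances (the ordering matches that of the actual distances):
d²(Q, Mast 1) = (2−(-11))² + (-10−(-1))² = 169 + 81 = 250
d²(Q, Mast 2) = (2−9)² + (-10−10)² = 49 + 400 = 449
d²(Q, Mast 3) = (2−1)² + (-10−2)² = 1 + 144 = 145
d²(Q, Mast 4) = (2−(-3))² + (-10−(-10))² = 25 + 0 = 25
d²(Q, Mast 5) = (2−(-1))² + (-10−0)² = 9 + 100 = 109
d²(Q, Mast 6) = (2−(-11))² + (-10−10)² = 169 + 400 = 569
Mast 4 is nearest.

Mast 4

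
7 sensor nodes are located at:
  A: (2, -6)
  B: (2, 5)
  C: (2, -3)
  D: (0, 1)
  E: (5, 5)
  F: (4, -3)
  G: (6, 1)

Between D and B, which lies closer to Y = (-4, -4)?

D

Compare squared distances:
|YD|² = (-4−0)² + (-4−1)² = 16 + 25 = 41
|YB|² = (-4−2)² + (-4−5)² = 36 + 81 = 117
41 < 117, so D is closer.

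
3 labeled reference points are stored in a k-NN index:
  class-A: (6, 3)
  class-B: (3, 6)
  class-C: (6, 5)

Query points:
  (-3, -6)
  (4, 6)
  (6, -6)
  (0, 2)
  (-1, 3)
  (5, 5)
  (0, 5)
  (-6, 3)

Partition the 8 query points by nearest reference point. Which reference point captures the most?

(-3, -6) — d² to each: class-A:162, class-B:180, class-C:202 → nearest is class-A
(4, 6) — d² to each: class-A:13, class-B:1, class-C:5 → nearest is class-B
(6, -6) — d² to each: class-A:81, class-B:153, class-C:121 → nearest is class-A
(0, 2) — d² to each: class-A:37, class-B:25, class-C:45 → nearest is class-B
(-1, 3) — d² to each: class-A:49, class-B:25, class-C:53 → nearest is class-B
(5, 5) — d² to each: class-A:5, class-B:5, class-C:1 → nearest is class-C
(0, 5) — d² to each: class-A:40, class-B:10, class-C:36 → nearest is class-B
(-6, 3) — d² to each: class-A:144, class-B:90, class-C:148 → nearest is class-B
Tally — class-A:2, class-B:5, class-C:1. class-B captures the most (5).

class-B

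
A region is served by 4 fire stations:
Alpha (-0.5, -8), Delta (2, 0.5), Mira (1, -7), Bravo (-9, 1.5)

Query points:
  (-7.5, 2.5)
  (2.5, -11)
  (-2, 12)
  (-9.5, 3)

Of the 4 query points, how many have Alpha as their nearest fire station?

(-7.5, 2.5) — d² to each: Alpha:159.25, Delta:94.25, Mira:162.5, Bravo:3.25 → nearest is Bravo
(2.5, -11) — d² to each: Alpha:18, Delta:132.5, Mira:18.25, Bravo:288.5 → nearest is Alpha
(-2, 12) — d² to each: Alpha:402.25, Delta:148.25, Mira:370, Bravo:159.25 → nearest is Delta
(-9.5, 3) — d² to each: Alpha:202, Delta:138.5, Mira:210.25, Bravo:2.5 → nearest is Bravo
1 of the 4 points has Alpha as nearest.

1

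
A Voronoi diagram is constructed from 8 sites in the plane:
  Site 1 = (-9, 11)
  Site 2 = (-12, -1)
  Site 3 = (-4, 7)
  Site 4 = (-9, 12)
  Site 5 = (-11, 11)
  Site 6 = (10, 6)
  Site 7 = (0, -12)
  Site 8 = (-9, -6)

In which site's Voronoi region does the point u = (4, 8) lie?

Compare squared distances (the ordering matches that of the actual distances):
d²(u, Site 1) = (4−(-9))² + (8−11)² = 169 + 9 = 178
d²(u, Site 2) = (4−(-12))² + (8−(-1))² = 256 + 81 = 337
d²(u, Site 3) = (4−(-4))² + (8−7)² = 64 + 1 = 65
d²(u, Site 4) = (4−(-9))² + (8−12)² = 169 + 16 = 185
d²(u, Site 5) = (4−(-11))² + (8−11)² = 225 + 9 = 234
d²(u, Site 6) = (4−10)² + (8−6)² = 36 + 4 = 40
d²(u, Site 7) = (4−0)² + (8−(-12))² = 16 + 400 = 416
d²(u, Site 8) = (4−(-9))² + (8−(-6))² = 169 + 196 = 365
Site 6 is nearest.

Site 6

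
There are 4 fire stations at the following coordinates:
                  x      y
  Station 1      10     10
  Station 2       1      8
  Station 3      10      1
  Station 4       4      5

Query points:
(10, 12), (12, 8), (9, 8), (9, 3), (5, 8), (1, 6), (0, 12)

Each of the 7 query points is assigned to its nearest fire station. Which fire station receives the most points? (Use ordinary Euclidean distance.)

Station 1

(10, 12) — d² to each: Station 1:4, Station 2:97, Station 3:121, Station 4:85 → nearest is Station 1
(12, 8) — d² to each: Station 1:8, Station 2:121, Station 3:53, Station 4:73 → nearest is Station 1
(9, 8) — d² to each: Station 1:5, Station 2:64, Station 3:50, Station 4:34 → nearest is Station 1
(9, 3) — d² to each: Station 1:50, Station 2:89, Station 3:5, Station 4:29 → nearest is Station 3
(5, 8) — d² to each: Station 1:29, Station 2:16, Station 3:74, Station 4:10 → nearest is Station 4
(1, 6) — d² to each: Station 1:97, Station 2:4, Station 3:106, Station 4:10 → nearest is Station 2
(0, 12) — d² to each: Station 1:104, Station 2:17, Station 3:221, Station 4:65 → nearest is Station 2
Tally — Station 1:3, Station 2:2, Station 3:1, Station 4:1. Station 1 captures the most (3).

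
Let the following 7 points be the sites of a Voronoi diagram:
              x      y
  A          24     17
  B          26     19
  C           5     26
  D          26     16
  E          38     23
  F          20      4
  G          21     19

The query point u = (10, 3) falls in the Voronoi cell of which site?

Compare squared distances (the ordering matches that of the actual distances):
|uA|² = 196 + 196 = 392
|uB|² = 256 + 256 = 512
|uC|² = 25 + 529 = 554
|uD|² = 256 + 169 = 425
|uE|² = 784 + 400 = 1184
|uF|² = 100 + 1 = 101
|uG|² = 121 + 256 = 377
Minimum is at F.

F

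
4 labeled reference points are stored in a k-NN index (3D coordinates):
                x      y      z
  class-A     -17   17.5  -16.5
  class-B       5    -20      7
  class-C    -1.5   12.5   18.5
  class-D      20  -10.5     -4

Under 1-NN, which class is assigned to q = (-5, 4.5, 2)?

class-C

Compare squared distances (the ordering matches that of the actual distances):
d²(q, class-A) = (-5−(-17))² + (4.5−17.5)² + (2−(-16.5))² = 144 + 169 + 342.25 = 655.25
d²(q, class-B) = (-5−5)² + (4.5−(-20))² + (2−7)² = 100 + 600.25 + 25 = 725.25
d²(q, class-C) = (-5−(-1.5))² + (4.5−12.5)² + (2−18.5)² = 12.25 + 64 + 272.25 = 348.5
d²(q, class-D) = (-5−20)² + (4.5−(-10.5))² + (2−(-4))² = 625 + 225 + 36 = 886
Minimum is at class-C.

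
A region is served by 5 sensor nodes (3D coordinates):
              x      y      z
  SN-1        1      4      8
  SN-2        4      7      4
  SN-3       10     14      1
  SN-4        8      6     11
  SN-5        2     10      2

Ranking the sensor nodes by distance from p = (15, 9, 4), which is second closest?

SN-4

Squared Euclidean distances:
d²(p, SN-1) = (15−1)² + (9−4)² + (4−8)² = 196 + 25 + 16 = 237
d²(p, SN-2) = (15−4)² + (9−7)² + (4−4)² = 121 + 4 + 0 = 125
d²(p, SN-3) = (15−10)² + (9−14)² + (4−1)² = 25 + 25 + 9 = 59
d²(p, SN-4) = (15−8)² + (9−6)² + (4−11)² = 49 + 9 + 49 = 107
d²(p, SN-5) = (15−2)² + (9−10)² + (4−2)² = 169 + 1 + 4 = 174
Sorted ascending: SN-3, SN-4, SN-2, … — the second-nearest is SN-4.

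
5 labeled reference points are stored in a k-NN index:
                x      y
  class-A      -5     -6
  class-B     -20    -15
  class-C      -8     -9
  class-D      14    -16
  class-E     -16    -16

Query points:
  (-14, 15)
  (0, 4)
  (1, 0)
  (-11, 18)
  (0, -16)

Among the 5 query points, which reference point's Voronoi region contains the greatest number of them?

class-A

(-14, 15) — d² to each: class-A:522, class-B:936, class-C:612, class-D:1745, class-E:965 → nearest is class-A
(0, 4) — d² to each: class-A:125, class-B:761, class-C:233, class-D:596, class-E:656 → nearest is class-A
(1, 0) — d² to each: class-A:72, class-B:666, class-C:162, class-D:425, class-E:545 → nearest is class-A
(-11, 18) — d² to each: class-A:612, class-B:1170, class-C:738, class-D:1781, class-E:1181 → nearest is class-A
(0, -16) — d² to each: class-A:125, class-B:401, class-C:113, class-D:196, class-E:256 → nearest is class-C
Tally — class-A:4, class-C:1. class-A captures the most (4).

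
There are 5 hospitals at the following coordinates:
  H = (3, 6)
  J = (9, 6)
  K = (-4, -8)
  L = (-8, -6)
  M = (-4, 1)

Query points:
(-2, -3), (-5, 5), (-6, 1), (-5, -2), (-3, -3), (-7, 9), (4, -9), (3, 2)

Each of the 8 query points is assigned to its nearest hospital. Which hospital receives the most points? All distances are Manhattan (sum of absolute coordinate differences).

(-2, -3) — d to each: H:14, J:20, K:7, L:9, M:6 → nearest is M
(-5, 5) — d to each: H:9, J:15, K:14, L:14, M:5 → nearest is M
(-6, 1) — d to each: H:14, J:20, K:11, L:9, M:2 → nearest is M
(-5, -2) — d to each: H:16, J:22, K:7, L:7, M:4 → nearest is M
(-3, -3) — d to each: H:15, J:21, K:6, L:8, M:5 → nearest is M
(-7, 9) — d to each: H:13, J:19, K:20, L:16, M:11 → nearest is M
(4, -9) — d to each: H:16, J:20, K:9, L:15, M:18 → nearest is K
(3, 2) — d to each: H:4, J:10, K:17, L:19, M:8 → nearest is H
Tally — H:1, K:1, M:6. M captures the most (6).

M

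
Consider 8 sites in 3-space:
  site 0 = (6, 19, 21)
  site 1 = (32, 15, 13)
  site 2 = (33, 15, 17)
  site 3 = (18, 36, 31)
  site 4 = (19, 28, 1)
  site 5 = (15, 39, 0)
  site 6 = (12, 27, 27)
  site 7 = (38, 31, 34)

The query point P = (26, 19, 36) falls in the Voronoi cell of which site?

Compare squared distances (the ordering matches that of the actual distances):
d²(P, site 0) = (26−6)² + (19−19)² + (36−21)² = 400 + 0 + 225 = 625
d²(P, site 1) = (26−32)² + (19−15)² + (36−13)² = 36 + 16 + 529 = 581
d²(P, site 2) = (26−33)² + (19−15)² + (36−17)² = 49 + 16 + 361 = 426
d²(P, site 3) = (26−18)² + (19−36)² + (36−31)² = 64 + 289 + 25 = 378
d²(P, site 4) = (26−19)² + (19−28)² + (36−1)² = 49 + 81 + 1225 = 1355
d²(P, site 5) = (26−15)² + (19−39)² + (36−0)² = 121 + 400 + 1296 = 1817
d²(P, site 6) = (26−12)² + (19−27)² + (36−27)² = 196 + 64 + 81 = 341
d²(P, site 7) = (26−38)² + (19−31)² + (36−34)² = 144 + 144 + 4 = 292
The smallest is to site 7, so P lies in the Voronoi region of site 7.

site 7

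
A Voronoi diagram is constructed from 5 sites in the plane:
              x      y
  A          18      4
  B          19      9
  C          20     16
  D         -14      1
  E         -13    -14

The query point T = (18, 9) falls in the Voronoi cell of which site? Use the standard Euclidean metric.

Since √ is increasing, it suffices to compare squared distances:
|TA|² = 0 + 25 = 25
|TB|² = 1 + 0 = 1
|TC|² = 4 + 49 = 53
|TD|² = 1024 + 64 = 1088
|TE|² = 961 + 529 = 1490
Minimum is at B.

B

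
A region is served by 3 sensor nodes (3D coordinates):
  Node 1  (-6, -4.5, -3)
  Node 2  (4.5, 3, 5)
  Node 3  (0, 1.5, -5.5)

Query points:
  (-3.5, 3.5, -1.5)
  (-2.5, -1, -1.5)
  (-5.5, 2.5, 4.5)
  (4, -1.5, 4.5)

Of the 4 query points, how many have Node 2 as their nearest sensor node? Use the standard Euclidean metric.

(-3.5, 3.5, -1.5) — d² to each: Node 1:72.5, Node 2:106.5, Node 3:32.25 → nearest is Node 3
(-2.5, -1, -1.5) — d² to each: Node 1:26.75, Node 2:107.25, Node 3:28.5 → nearest is Node 1
(-5.5, 2.5, 4.5) — d² to each: Node 1:105.5, Node 2:100.5, Node 3:131.25 → nearest is Node 2
(4, -1.5, 4.5) — d² to each: Node 1:165.25, Node 2:20.75, Node 3:125 → nearest is Node 2
2 of the 4 points have Node 2 as nearest.

2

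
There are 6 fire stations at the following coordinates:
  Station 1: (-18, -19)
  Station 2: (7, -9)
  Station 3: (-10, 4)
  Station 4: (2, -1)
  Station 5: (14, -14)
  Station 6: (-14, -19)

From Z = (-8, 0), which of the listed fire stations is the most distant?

Station 5

Squared Euclidean distances:
d²(Z, Station 1) = (-8−(-18))² + (0−(-19))² = 100 + 361 = 461
d²(Z, Station 2) = (-8−7)² + (0−(-9))² = 225 + 81 = 306
d²(Z, Station 3) = (-8−(-10))² + (0−4)² = 4 + 16 = 20
d²(Z, Station 4) = (-8−2)² + (0−(-1))² = 100 + 1 = 101
d²(Z, Station 5) = (-8−14)² + (0−(-14))² = 484 + 196 = 680
d²(Z, Station 6) = (-8−(-14))² + (0−(-19))² = 36 + 361 = 397
The largest is to Station 5.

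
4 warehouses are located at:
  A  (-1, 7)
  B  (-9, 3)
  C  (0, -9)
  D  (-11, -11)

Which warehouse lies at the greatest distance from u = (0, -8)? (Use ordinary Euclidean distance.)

A

Since √ is increasing, it suffices to compare squared distances:
|uA|² = (0−(-1))² + (-8−7)² = 1 + 225 = 226
|uB|² = (0−(-9))² + (-8−3)² = 81 + 121 = 202
|uC|² = (0−0)² + (-8−(-9))² = 0 + 1 = 1
|uD|² = (0−(-11))² + (-8−(-11))² = 121 + 9 = 130
The largest is to A.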